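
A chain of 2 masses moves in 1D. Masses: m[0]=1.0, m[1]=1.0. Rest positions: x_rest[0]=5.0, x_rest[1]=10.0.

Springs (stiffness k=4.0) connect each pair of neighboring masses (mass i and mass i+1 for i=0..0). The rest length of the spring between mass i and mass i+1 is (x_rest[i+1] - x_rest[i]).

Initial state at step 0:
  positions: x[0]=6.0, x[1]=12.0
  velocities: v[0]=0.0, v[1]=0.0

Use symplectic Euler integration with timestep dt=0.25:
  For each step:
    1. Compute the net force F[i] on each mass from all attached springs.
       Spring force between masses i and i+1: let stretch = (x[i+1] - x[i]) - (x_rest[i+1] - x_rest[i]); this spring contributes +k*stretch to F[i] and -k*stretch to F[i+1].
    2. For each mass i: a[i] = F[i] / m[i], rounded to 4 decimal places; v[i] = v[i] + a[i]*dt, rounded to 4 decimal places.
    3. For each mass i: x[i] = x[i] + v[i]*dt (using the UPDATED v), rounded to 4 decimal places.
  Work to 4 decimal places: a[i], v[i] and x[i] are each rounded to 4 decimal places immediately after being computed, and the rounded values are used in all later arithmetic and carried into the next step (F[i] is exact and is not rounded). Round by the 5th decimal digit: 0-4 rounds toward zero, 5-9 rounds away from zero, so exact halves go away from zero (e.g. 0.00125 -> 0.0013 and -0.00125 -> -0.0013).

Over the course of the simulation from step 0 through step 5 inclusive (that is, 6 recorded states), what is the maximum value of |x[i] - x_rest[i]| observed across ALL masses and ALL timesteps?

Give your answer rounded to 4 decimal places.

Step 0: x=[6.0000 12.0000] v=[0.0000 0.0000]
Step 1: x=[6.2500 11.7500] v=[1.0000 -1.0000]
Step 2: x=[6.6250 11.3750] v=[1.5000 -1.5000]
Step 3: x=[6.9375 11.0625] v=[1.2500 -1.2500]
Step 4: x=[7.0313 10.9688] v=[0.3750 -0.3750]
Step 5: x=[6.8594 11.1407] v=[-0.6875 0.6875]
Max displacement = 2.0313

Answer: 2.0313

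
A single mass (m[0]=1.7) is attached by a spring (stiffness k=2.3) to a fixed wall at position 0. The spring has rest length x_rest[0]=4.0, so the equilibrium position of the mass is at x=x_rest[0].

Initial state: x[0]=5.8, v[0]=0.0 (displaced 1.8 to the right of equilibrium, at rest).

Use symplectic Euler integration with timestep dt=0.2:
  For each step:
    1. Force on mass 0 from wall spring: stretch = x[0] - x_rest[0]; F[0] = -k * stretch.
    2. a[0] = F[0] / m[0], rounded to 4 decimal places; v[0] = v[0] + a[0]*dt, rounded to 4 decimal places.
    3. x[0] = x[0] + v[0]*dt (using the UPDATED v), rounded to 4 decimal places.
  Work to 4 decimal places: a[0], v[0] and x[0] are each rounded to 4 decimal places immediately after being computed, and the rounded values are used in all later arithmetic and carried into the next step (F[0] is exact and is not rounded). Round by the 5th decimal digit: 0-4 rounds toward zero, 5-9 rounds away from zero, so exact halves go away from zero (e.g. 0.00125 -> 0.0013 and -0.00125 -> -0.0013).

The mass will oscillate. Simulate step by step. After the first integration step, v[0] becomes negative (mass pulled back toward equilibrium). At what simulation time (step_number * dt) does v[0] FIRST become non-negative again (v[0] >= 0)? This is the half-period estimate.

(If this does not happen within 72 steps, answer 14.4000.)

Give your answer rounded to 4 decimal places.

Answer: 2.8000

Derivation:
Step 0: x=[5.8000] v=[0.0000]
Step 1: x=[5.7026] v=[-0.4871]
Step 2: x=[5.5130] v=[-0.9478]
Step 3: x=[5.2416] v=[-1.3572]
Step 4: x=[4.9030] v=[-1.6932]
Step 5: x=[4.5155] v=[-1.9375]
Step 6: x=[4.1001] v=[-2.0770]
Step 7: x=[3.6793] v=[-2.1041]
Step 8: x=[3.2758] v=[-2.0173]
Step 9: x=[2.9115] v=[-1.8213]
Step 10: x=[2.6061] v=[-1.5268]
Step 11: x=[2.3762] v=[-1.1496]
Step 12: x=[2.2342] v=[-0.7102]
Step 13: x=[2.1877] v=[-0.2324]
Step 14: x=[2.2393] v=[0.2580]
First v>=0 after going negative at step 14, time=2.8000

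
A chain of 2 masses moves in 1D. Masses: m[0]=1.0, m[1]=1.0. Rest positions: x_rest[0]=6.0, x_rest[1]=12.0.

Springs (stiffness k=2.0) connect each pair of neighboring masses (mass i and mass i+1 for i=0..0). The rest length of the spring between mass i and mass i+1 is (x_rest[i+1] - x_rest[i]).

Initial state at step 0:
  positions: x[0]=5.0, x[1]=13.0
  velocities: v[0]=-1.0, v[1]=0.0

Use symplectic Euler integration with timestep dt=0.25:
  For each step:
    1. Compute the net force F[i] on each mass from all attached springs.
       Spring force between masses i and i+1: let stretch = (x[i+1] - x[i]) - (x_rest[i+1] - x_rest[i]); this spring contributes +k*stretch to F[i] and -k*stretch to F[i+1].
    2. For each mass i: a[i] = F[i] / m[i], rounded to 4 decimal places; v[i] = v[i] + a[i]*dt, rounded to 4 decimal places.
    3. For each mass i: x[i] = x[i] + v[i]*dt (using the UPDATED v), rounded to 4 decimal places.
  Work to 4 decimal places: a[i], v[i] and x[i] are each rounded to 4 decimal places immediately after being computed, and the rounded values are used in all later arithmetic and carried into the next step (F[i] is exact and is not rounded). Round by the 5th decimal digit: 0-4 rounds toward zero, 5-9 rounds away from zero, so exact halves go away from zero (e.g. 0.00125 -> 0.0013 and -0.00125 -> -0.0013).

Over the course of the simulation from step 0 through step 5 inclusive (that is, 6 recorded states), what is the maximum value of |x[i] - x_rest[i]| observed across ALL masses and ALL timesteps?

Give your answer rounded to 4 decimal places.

Answer: 1.4418

Derivation:
Step 0: x=[5.0000 13.0000] v=[-1.0000 0.0000]
Step 1: x=[5.0000 12.7500] v=[0.0000 -1.0000]
Step 2: x=[5.2188 12.2813] v=[0.8750 -1.8750]
Step 3: x=[5.5704 11.6797] v=[1.4063 -2.4063]
Step 4: x=[5.9357 11.0645] v=[1.4610 -2.4610]
Step 5: x=[6.1921 10.5582] v=[1.0254 -2.0254]
Max displacement = 1.4418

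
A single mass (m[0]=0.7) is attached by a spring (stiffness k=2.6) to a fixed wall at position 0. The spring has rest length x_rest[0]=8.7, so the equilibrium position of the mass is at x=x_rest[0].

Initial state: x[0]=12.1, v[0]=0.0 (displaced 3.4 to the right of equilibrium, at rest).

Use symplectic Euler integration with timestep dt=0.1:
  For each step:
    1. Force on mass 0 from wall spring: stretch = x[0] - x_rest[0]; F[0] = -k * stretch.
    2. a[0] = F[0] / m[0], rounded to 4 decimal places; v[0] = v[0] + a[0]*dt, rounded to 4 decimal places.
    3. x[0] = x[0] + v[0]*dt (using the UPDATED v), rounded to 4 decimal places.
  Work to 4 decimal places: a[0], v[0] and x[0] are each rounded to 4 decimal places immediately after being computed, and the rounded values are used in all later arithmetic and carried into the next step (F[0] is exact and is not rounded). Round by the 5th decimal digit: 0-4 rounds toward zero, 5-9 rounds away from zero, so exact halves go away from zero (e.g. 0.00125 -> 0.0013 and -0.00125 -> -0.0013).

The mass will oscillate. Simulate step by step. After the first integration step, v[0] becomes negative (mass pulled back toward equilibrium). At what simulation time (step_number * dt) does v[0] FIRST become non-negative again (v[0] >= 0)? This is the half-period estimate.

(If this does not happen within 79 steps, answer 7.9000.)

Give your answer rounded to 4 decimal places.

Answer: 1.7000

Derivation:
Step 0: x=[12.1000] v=[0.0000]
Step 1: x=[11.9737] v=[-1.2629]
Step 2: x=[11.7258] v=[-2.4789]
Step 3: x=[11.3655] v=[-3.6028]
Step 4: x=[10.9062] v=[-4.5928]
Step 5: x=[10.3650] v=[-5.4123]
Step 6: x=[9.7619] v=[-6.0307]
Step 7: x=[9.1194] v=[-6.4251]
Step 8: x=[8.4613] v=[-6.5809]
Step 9: x=[7.8121] v=[-6.4922]
Step 10: x=[7.1959] v=[-6.1624]
Step 11: x=[6.6355] v=[-5.6037]
Step 12: x=[6.1518] v=[-4.8369]
Step 13: x=[5.7628] v=[-3.8904]
Step 14: x=[5.4829] v=[-2.7994]
Step 15: x=[5.3225] v=[-1.6045]
Step 16: x=[5.2875] v=[-0.3500]
Step 17: x=[5.3793] v=[0.9175]
First v>=0 after going negative at step 17, time=1.7000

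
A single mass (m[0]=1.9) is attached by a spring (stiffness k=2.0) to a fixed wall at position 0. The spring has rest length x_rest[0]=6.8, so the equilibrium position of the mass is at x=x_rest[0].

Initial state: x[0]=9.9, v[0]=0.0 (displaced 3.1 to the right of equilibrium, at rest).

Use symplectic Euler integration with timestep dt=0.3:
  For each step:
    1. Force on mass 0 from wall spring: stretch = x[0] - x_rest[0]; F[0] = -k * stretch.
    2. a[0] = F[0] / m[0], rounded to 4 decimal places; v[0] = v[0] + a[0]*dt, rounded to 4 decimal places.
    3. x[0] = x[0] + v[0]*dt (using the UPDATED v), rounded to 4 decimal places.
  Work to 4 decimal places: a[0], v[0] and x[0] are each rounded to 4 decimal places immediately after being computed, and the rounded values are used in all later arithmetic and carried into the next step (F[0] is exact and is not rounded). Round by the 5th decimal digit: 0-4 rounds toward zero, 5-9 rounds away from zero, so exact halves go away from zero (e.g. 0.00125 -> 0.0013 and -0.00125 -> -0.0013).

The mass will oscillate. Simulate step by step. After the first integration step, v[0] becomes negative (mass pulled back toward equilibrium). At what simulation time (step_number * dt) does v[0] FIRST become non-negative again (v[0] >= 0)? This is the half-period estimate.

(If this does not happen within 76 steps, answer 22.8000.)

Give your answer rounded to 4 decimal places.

Answer: 3.3000

Derivation:
Step 0: x=[9.9000] v=[0.0000]
Step 1: x=[9.6063] v=[-0.9790]
Step 2: x=[9.0467] v=[-1.8652]
Step 3: x=[8.2743] v=[-2.5747]
Step 4: x=[7.3622] v=[-3.0403]
Step 5: x=[6.3969] v=[-3.2178]
Step 6: x=[5.4698] v=[-3.0905]
Step 7: x=[4.6687] v=[-2.6704]
Step 8: x=[4.0695] v=[-1.9974]
Step 9: x=[3.7290] v=[-1.1351]
Step 10: x=[3.6794] v=[-0.1653]
Step 11: x=[3.9254] v=[0.8201]
First v>=0 after going negative at step 11, time=3.3000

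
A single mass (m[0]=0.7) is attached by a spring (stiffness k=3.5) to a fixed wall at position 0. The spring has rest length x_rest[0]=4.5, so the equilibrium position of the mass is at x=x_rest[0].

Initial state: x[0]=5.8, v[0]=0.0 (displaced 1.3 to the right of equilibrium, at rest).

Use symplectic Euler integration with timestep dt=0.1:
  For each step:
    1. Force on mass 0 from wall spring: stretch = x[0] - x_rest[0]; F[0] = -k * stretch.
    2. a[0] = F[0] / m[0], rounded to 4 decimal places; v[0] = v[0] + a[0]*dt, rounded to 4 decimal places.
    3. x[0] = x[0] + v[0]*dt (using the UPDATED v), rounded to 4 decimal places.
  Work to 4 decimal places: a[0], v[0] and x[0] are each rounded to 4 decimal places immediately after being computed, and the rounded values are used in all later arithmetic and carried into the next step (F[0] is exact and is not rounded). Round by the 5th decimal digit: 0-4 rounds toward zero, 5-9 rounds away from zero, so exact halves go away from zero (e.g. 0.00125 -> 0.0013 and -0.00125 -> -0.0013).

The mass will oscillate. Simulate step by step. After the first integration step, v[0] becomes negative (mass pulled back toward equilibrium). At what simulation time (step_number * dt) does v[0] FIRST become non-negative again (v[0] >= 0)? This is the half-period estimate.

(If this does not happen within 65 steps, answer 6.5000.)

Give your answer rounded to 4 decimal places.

Answer: 1.5000

Derivation:
Step 0: x=[5.8000] v=[0.0000]
Step 1: x=[5.7350] v=[-0.6500]
Step 2: x=[5.6083] v=[-1.2675]
Step 3: x=[5.4261] v=[-1.8217]
Step 4: x=[5.1976] v=[-2.2848]
Step 5: x=[4.9342] v=[-2.6336]
Step 6: x=[4.6491] v=[-2.8507]
Step 7: x=[4.3566] v=[-2.9253]
Step 8: x=[4.0712] v=[-2.8536]
Step 9: x=[3.8073] v=[-2.6392]
Step 10: x=[3.5780] v=[-2.2929]
Step 11: x=[3.3948] v=[-1.8319]
Step 12: x=[3.2669] v=[-1.2793]
Step 13: x=[3.2006] v=[-0.6628]
Step 14: x=[3.1993] v=[-0.0131]
Step 15: x=[3.2630] v=[0.6373]
First v>=0 after going negative at step 15, time=1.5000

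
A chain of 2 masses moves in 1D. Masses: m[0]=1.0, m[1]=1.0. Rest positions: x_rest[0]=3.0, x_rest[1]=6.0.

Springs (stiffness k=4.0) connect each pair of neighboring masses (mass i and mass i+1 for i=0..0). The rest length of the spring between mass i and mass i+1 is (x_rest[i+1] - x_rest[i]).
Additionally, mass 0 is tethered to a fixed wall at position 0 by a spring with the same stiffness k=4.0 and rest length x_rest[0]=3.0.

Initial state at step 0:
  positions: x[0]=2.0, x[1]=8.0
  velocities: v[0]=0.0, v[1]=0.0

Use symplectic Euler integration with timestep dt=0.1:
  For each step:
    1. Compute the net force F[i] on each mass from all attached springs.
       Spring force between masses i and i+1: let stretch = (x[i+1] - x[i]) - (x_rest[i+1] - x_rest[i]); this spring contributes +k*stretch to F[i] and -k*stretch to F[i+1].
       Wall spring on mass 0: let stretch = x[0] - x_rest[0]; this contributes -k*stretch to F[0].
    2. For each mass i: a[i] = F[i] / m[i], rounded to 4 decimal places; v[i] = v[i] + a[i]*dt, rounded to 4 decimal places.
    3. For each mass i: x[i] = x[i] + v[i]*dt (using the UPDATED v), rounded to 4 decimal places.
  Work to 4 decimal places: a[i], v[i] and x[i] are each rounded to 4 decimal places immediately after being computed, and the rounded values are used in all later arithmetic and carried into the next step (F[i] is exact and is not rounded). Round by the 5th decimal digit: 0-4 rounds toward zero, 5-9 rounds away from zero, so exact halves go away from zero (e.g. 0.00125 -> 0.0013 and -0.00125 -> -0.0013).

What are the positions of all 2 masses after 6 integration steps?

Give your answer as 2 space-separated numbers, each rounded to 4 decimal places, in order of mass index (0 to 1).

Answer: 4.2753 6.1726

Derivation:
Step 0: x=[2.0000 8.0000] v=[0.0000 0.0000]
Step 1: x=[2.1600 7.8800] v=[1.6000 -1.2000]
Step 2: x=[2.4624 7.6512] v=[3.0240 -2.2880]
Step 3: x=[2.8739 7.3349] v=[4.1146 -3.1635]
Step 4: x=[3.3488 6.9601] v=[4.7494 -3.7479]
Step 5: x=[3.8342 6.5609] v=[4.8544 -3.9924]
Step 6: x=[4.2753 6.1726] v=[4.4114 -3.8831]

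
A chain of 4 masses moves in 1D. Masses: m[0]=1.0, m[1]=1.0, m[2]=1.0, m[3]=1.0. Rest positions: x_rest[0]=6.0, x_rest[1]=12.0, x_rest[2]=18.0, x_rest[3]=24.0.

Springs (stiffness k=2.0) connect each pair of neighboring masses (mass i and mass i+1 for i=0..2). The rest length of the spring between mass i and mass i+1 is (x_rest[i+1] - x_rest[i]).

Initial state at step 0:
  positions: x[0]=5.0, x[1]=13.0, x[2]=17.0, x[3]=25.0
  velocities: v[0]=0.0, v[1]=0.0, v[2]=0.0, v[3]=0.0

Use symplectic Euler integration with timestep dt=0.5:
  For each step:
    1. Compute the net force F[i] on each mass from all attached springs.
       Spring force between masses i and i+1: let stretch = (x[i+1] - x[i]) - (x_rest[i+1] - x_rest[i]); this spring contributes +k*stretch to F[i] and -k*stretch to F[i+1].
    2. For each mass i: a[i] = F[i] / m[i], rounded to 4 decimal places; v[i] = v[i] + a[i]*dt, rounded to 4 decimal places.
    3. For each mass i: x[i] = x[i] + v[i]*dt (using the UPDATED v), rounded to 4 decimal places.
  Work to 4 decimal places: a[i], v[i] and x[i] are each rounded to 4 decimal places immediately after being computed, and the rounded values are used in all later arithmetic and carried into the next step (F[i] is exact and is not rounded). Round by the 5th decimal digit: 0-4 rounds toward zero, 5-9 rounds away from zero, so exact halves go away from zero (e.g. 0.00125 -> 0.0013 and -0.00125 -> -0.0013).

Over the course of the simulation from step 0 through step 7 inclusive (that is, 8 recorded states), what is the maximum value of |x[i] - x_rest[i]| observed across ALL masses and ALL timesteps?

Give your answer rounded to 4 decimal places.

Answer: 1.7500

Derivation:
Step 0: x=[5.0000 13.0000 17.0000 25.0000] v=[0.0000 0.0000 0.0000 0.0000]
Step 1: x=[6.0000 11.0000 19.0000 24.0000] v=[2.0000 -4.0000 4.0000 -2.0000]
Step 2: x=[6.5000 10.5000 19.5000 23.5000] v=[1.0000 -1.0000 1.0000 -1.0000]
Step 3: x=[6.0000 12.5000 17.5000 24.0000] v=[-1.0000 4.0000 -4.0000 1.0000]
Step 4: x=[5.7500 13.7500 16.2500 24.2500] v=[-0.5000 2.5000 -2.5000 0.5000]
Step 5: x=[6.5000 12.2500 17.7500 23.5000] v=[1.5000 -3.0000 3.0000 -1.5000]
Step 6: x=[7.1250 10.6250 19.3750 22.8750] v=[1.2500 -3.2500 3.2500 -1.2500]
Step 7: x=[6.5000 11.6250 18.3750 23.5000] v=[-1.2500 2.0000 -2.0000 1.2500]
Max displacement = 1.7500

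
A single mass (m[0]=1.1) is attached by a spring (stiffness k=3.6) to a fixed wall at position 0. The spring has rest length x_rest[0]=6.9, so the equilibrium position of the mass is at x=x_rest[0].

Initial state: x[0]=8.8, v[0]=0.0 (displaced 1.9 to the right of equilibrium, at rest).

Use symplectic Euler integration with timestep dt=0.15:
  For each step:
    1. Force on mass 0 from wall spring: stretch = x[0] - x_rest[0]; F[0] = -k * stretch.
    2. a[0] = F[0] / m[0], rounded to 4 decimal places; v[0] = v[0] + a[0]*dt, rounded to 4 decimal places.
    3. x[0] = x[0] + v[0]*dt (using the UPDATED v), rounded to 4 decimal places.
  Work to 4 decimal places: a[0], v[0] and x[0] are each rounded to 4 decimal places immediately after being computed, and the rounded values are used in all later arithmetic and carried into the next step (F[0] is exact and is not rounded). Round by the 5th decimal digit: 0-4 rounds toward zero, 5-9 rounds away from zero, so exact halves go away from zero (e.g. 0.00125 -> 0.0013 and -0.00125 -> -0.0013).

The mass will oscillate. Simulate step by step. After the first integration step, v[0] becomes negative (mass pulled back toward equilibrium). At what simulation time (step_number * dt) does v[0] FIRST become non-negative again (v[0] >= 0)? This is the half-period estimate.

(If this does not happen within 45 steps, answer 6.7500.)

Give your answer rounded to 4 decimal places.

Step 0: x=[8.8000] v=[0.0000]
Step 1: x=[8.6601] v=[-0.9327]
Step 2: x=[8.3906] v=[-1.7967]
Step 3: x=[8.0113] v=[-2.5284]
Step 4: x=[7.5502] v=[-3.0740]
Step 5: x=[7.0412] v=[-3.3932]
Step 6: x=[6.5218] v=[-3.4625]
Step 7: x=[6.0303] v=[-3.2768]
Step 8: x=[5.6028] v=[-2.8499]
Step 9: x=[5.2708] v=[-2.2131]
Step 10: x=[5.0588] v=[-1.4133]
Step 11: x=[4.9824] v=[-0.5094]
Step 12: x=[5.0472] v=[0.4320]
First v>=0 after going negative at step 12, time=1.8000

Answer: 1.8000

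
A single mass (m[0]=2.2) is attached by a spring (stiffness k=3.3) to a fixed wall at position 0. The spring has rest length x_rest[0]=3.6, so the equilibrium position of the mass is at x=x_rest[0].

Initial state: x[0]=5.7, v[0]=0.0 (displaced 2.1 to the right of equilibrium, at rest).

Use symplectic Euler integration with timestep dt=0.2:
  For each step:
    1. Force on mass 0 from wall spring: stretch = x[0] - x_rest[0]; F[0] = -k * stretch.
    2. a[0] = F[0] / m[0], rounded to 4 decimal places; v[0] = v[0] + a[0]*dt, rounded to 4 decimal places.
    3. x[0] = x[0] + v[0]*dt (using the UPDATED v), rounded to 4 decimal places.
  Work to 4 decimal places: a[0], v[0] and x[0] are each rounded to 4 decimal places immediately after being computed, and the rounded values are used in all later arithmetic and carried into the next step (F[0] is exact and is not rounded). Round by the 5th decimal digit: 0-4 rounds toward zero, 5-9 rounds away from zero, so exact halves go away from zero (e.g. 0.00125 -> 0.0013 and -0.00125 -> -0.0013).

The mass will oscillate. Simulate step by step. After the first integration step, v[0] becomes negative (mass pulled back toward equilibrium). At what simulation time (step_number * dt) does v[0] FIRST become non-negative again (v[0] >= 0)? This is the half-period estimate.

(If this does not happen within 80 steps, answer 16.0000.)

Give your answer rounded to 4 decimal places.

Answer: 2.6000

Derivation:
Step 0: x=[5.7000] v=[0.0000]
Step 1: x=[5.5740] v=[-0.6300]
Step 2: x=[5.3296] v=[-1.2222]
Step 3: x=[4.9814] v=[-1.7411]
Step 4: x=[4.5503] v=[-2.1555]
Step 5: x=[4.0622] v=[-2.4406]
Step 6: x=[3.5463] v=[-2.5793]
Step 7: x=[3.0337] v=[-2.5632]
Step 8: x=[2.5550] v=[-2.3933]
Step 9: x=[2.1390] v=[-2.0798]
Step 10: x=[1.8107] v=[-1.6415]
Step 11: x=[1.5898] v=[-1.1047]
Step 12: x=[1.4895] v=[-0.5016]
Step 13: x=[1.5158] v=[0.1316]
First v>=0 after going negative at step 13, time=2.6000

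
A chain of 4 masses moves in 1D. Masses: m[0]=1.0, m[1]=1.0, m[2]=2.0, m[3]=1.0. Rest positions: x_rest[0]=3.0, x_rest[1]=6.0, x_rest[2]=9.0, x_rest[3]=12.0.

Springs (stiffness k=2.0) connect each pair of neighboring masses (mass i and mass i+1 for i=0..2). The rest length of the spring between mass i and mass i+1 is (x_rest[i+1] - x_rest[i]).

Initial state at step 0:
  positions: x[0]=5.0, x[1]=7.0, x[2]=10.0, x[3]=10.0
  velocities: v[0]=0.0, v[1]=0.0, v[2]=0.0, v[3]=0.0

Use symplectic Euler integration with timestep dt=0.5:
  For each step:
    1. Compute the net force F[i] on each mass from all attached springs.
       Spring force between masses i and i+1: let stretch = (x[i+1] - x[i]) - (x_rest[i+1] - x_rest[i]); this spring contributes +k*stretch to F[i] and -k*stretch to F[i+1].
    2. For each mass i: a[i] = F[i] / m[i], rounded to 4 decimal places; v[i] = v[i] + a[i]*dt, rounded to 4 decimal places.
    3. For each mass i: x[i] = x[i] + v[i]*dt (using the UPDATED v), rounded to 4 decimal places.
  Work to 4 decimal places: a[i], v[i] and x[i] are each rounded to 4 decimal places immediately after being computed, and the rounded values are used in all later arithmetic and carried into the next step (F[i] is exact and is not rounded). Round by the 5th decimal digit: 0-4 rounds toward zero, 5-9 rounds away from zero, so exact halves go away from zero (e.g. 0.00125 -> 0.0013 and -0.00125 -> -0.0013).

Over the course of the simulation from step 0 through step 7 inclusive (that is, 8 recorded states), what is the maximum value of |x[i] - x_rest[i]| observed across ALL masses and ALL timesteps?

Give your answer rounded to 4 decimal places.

Answer: 2.3750

Derivation:
Step 0: x=[5.0000 7.0000 10.0000 10.0000] v=[0.0000 0.0000 0.0000 0.0000]
Step 1: x=[4.5000 7.5000 9.2500 11.5000] v=[-1.0000 1.0000 -1.5000 3.0000]
Step 2: x=[4.0000 7.3750 8.6250 13.3750] v=[-1.0000 -0.2500 -1.2500 3.7500]
Step 3: x=[3.6875 6.1875 8.8750 14.3750] v=[-0.6250 -2.3750 0.5000 2.0000]
Step 4: x=[3.1250 5.0938 9.8282 14.1250] v=[-1.1250 -2.1875 1.9063 -0.5000]
Step 5: x=[2.0469 5.3829 10.6720 13.2266] v=[-2.1562 0.5781 1.6875 -1.7968]
Step 6: x=[1.1368 6.6485 10.8322 12.5509] v=[-1.8202 2.5312 0.3203 -1.3514]
Step 7: x=[1.4826 7.2501 10.3761 12.5159] v=[0.6915 1.2032 -0.9122 -0.0701]
Max displacement = 2.3750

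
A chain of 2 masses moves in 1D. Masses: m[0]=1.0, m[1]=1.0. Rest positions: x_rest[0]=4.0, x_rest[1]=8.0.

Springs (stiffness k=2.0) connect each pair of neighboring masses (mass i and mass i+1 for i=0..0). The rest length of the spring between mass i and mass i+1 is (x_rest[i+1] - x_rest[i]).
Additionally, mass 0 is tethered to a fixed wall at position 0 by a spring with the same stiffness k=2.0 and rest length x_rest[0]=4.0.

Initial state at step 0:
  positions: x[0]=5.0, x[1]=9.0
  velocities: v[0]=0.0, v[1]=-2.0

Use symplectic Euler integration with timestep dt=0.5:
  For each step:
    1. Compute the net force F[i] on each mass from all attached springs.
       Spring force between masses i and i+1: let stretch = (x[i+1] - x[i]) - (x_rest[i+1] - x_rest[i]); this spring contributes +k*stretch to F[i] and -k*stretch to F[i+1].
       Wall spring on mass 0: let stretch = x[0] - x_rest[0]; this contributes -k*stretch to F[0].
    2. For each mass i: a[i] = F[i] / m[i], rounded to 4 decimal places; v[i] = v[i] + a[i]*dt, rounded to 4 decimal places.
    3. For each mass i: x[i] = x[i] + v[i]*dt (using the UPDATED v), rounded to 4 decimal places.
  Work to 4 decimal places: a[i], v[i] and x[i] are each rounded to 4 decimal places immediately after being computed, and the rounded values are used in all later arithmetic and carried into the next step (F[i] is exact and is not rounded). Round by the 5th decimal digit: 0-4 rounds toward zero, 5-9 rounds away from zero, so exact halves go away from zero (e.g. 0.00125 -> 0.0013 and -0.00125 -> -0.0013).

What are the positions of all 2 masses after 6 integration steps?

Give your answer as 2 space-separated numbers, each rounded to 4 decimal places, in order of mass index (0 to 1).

Answer: 3.1719 5.7969

Derivation:
Step 0: x=[5.0000 9.0000] v=[0.0000 -2.0000]
Step 1: x=[4.5000 8.0000] v=[-1.0000 -2.0000]
Step 2: x=[3.5000 7.2500] v=[-2.0000 -1.5000]
Step 3: x=[2.6250 6.6250] v=[-1.7500 -1.2500]
Step 4: x=[2.4375 6.0000] v=[-0.3750 -1.2500]
Step 5: x=[2.8125 5.5938] v=[0.7500 -0.8125]
Step 6: x=[3.1719 5.7969] v=[0.7188 0.4062]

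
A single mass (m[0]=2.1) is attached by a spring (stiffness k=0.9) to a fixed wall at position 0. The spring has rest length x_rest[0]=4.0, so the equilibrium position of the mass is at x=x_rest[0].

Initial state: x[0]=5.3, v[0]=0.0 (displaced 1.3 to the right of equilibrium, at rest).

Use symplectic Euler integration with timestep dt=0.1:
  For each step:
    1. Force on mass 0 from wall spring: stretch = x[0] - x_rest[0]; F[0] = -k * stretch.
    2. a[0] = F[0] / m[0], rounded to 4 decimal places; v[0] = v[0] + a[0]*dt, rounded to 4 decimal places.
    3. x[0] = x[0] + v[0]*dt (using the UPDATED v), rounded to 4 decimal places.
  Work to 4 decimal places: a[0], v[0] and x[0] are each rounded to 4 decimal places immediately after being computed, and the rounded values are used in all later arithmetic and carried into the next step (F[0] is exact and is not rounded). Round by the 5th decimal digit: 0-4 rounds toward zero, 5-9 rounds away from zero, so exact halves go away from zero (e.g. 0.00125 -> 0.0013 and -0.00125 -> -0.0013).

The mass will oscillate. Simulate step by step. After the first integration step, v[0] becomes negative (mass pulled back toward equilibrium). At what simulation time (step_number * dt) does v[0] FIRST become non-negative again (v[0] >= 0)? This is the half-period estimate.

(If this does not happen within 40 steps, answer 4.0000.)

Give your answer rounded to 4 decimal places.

Step 0: x=[5.3000] v=[0.0000]
Step 1: x=[5.2944] v=[-0.0557]
Step 2: x=[5.2833] v=[-0.1112]
Step 3: x=[5.2667] v=[-0.1662]
Step 4: x=[5.2447] v=[-0.2205]
Step 5: x=[5.2173] v=[-0.2738]
Step 6: x=[5.1847] v=[-0.3260]
Step 7: x=[5.1470] v=[-0.3768]
Step 8: x=[5.1044] v=[-0.4260]
Step 9: x=[5.0571] v=[-0.4733]
Step 10: x=[5.0052] v=[-0.5186]
Step 11: x=[4.9490] v=[-0.5617]
Step 12: x=[4.8888] v=[-0.6024]
Step 13: x=[4.8248] v=[-0.6405]
Step 14: x=[4.7572] v=[-0.6759]
Step 15: x=[4.6864] v=[-0.7084]
Step 16: x=[4.6126] v=[-0.7378]
Step 17: x=[4.5362] v=[-0.7641]
Step 18: x=[4.4575] v=[-0.7871]
Step 19: x=[4.3768] v=[-0.8067]
Step 20: x=[4.2945] v=[-0.8229]
Step 21: x=[4.2110] v=[-0.8355]
Step 22: x=[4.1266] v=[-0.8445]
Step 23: x=[4.0416] v=[-0.8499]
Step 24: x=[3.9564] v=[-0.8517]
Step 25: x=[3.8714] v=[-0.8498]
Step 26: x=[3.7870] v=[-0.8443]
Step 27: x=[3.7035] v=[-0.8352]
Step 28: x=[3.6213] v=[-0.8225]
Step 29: x=[3.5407] v=[-0.8063]
Step 30: x=[3.4620] v=[-0.7866]
Step 31: x=[3.3857] v=[-0.7635]
Step 32: x=[3.3120] v=[-0.7372]
Step 33: x=[3.2412] v=[-0.7077]
Step 34: x=[3.1737] v=[-0.6752]
Step 35: x=[3.1097] v=[-0.6398]
Step 36: x=[3.0495] v=[-0.6016]
Step 37: x=[2.9934] v=[-0.5609]
Step 38: x=[2.9416] v=[-0.5178]
Step 39: x=[2.8944] v=[-0.4724]
Step 40: x=[2.8519] v=[-0.4250]
v[0] did not become non-negative within 40 steps; using fallback time=4.0000

Answer: 4.0000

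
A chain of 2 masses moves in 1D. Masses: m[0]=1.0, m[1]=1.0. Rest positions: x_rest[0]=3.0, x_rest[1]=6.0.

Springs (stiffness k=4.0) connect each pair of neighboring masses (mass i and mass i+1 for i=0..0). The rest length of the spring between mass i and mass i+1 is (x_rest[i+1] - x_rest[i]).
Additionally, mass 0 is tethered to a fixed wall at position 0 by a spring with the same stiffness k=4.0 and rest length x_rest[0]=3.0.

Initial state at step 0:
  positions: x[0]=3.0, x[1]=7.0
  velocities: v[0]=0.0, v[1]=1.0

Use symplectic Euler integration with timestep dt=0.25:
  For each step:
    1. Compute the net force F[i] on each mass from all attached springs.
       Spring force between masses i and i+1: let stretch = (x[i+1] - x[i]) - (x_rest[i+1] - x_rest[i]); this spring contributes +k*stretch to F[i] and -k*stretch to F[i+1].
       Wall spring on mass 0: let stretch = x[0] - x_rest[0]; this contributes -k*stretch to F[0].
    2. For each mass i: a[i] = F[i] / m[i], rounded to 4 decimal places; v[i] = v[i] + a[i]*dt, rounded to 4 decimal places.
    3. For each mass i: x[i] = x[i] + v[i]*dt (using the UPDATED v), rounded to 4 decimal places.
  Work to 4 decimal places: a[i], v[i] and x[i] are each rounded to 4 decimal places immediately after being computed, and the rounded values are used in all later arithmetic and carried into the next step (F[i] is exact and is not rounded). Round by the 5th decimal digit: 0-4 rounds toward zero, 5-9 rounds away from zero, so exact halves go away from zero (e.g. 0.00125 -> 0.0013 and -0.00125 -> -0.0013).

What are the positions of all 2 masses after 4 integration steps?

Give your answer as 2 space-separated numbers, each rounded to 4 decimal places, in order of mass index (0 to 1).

Answer: 3.8555 6.4219

Derivation:
Step 0: x=[3.0000 7.0000] v=[0.0000 1.0000]
Step 1: x=[3.2500 7.0000] v=[1.0000 0.0000]
Step 2: x=[3.6250 6.8125] v=[1.5000 -0.7500]
Step 3: x=[3.8906 6.5781] v=[1.0625 -0.9375]
Step 4: x=[3.8555 6.4219] v=[-0.1406 -0.6250]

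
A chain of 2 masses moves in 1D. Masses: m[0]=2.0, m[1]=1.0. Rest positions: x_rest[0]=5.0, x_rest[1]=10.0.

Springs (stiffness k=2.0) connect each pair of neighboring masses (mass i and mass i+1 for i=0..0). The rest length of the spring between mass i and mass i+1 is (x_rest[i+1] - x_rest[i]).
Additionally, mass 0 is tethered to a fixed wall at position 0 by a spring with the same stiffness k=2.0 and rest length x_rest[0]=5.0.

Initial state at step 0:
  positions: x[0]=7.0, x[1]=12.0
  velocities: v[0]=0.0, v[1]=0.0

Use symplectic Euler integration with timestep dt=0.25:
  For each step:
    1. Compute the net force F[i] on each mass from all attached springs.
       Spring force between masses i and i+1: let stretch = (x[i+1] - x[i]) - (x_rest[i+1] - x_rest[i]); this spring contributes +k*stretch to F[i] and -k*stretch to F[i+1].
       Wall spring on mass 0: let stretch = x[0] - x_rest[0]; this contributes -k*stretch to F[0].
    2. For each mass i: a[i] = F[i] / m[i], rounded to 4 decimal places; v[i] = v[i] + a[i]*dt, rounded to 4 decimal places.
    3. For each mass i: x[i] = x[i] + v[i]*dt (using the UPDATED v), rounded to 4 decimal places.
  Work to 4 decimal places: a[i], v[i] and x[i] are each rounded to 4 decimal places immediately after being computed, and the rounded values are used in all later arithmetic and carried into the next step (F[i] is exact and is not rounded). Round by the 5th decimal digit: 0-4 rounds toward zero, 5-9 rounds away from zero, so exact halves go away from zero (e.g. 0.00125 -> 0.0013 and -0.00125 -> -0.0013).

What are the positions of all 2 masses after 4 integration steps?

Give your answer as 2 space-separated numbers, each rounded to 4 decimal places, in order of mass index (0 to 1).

Step 0: x=[7.0000 12.0000] v=[0.0000 0.0000]
Step 1: x=[6.8750 12.0000] v=[-0.5000 0.0000]
Step 2: x=[6.6406 11.9844] v=[-0.9375 -0.0625]
Step 3: x=[6.3252 11.9258] v=[-1.2617 -0.2344]
Step 4: x=[5.9645 11.7921] v=[-1.4429 -0.5347]

Answer: 5.9645 11.7921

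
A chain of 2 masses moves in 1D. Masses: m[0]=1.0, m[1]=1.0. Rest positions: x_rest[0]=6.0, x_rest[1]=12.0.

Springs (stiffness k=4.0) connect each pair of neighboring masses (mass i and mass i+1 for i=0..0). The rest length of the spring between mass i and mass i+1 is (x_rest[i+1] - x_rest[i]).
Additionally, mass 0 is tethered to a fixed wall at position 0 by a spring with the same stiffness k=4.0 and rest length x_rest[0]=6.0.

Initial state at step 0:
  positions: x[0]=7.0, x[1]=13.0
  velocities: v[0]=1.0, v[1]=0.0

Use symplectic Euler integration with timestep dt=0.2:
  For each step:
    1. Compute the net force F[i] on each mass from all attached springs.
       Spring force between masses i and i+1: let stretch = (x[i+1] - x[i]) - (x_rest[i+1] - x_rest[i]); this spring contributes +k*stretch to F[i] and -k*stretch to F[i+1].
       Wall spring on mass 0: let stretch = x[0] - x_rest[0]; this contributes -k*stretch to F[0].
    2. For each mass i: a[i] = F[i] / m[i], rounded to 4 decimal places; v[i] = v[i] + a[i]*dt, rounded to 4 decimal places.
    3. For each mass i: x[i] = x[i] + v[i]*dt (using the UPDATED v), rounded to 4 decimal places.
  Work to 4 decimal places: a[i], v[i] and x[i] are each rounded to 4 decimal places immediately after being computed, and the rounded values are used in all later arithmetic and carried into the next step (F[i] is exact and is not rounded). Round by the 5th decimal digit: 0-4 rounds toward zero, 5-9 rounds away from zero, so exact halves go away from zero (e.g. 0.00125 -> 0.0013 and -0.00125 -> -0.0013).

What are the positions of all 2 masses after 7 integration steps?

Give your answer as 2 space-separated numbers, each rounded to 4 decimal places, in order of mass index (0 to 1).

Answer: 5.8467 12.1285

Derivation:
Step 0: x=[7.0000 13.0000] v=[1.0000 0.0000]
Step 1: x=[7.0400 13.0000] v=[0.2000 0.0000]
Step 2: x=[6.9072 13.0064] v=[-0.6640 0.0320]
Step 3: x=[6.6451 12.9969] v=[-1.3104 -0.0474]
Step 4: x=[6.3361 12.9311] v=[-1.5450 -0.3288]
Step 5: x=[6.0685 12.7701] v=[-1.3379 -0.8048]
Step 6: x=[5.9022 12.4969] v=[-0.8314 -1.3661]
Step 7: x=[5.8467 12.1285] v=[-0.2774 -1.8419]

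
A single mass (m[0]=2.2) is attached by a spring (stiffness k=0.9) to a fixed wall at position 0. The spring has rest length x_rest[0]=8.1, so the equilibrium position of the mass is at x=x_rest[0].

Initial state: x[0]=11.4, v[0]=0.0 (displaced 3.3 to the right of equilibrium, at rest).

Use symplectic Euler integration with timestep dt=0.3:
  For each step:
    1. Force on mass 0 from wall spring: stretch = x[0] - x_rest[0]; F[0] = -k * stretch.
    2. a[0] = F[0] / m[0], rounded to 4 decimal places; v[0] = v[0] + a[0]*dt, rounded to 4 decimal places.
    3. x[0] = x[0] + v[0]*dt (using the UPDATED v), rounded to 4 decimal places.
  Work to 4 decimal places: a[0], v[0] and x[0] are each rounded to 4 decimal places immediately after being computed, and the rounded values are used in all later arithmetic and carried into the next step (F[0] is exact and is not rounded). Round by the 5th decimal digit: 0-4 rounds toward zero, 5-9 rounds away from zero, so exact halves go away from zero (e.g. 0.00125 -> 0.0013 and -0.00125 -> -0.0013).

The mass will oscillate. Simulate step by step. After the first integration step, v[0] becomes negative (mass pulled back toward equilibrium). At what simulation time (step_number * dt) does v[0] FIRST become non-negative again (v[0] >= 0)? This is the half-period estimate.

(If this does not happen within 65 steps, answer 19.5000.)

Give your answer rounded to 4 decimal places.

Step 0: x=[11.4000] v=[0.0000]
Step 1: x=[11.2785] v=[-0.4050]
Step 2: x=[11.0400] v=[-0.7951]
Step 3: x=[10.6932] v=[-1.1559]
Step 4: x=[10.2509] v=[-1.4742]
Step 5: x=[9.7294] v=[-1.7382]
Step 6: x=[9.1479] v=[-1.9382]
Step 7: x=[8.5279] v=[-2.0668]
Step 8: x=[7.8921] v=[-2.1193]
Step 9: x=[7.2640] v=[-2.0938]
Step 10: x=[6.6666] v=[-1.9912]
Step 11: x=[6.1220] v=[-1.8153]
Step 12: x=[5.6503] v=[-1.5725]
Step 13: x=[5.2688] v=[-1.2718]
Step 14: x=[4.9915] v=[-0.9243]
Step 15: x=[4.8287] v=[-0.5428]
Step 16: x=[4.7863] v=[-0.1413]
Step 17: x=[4.8659] v=[0.2654]
First v>=0 after going negative at step 17, time=5.1000

Answer: 5.1000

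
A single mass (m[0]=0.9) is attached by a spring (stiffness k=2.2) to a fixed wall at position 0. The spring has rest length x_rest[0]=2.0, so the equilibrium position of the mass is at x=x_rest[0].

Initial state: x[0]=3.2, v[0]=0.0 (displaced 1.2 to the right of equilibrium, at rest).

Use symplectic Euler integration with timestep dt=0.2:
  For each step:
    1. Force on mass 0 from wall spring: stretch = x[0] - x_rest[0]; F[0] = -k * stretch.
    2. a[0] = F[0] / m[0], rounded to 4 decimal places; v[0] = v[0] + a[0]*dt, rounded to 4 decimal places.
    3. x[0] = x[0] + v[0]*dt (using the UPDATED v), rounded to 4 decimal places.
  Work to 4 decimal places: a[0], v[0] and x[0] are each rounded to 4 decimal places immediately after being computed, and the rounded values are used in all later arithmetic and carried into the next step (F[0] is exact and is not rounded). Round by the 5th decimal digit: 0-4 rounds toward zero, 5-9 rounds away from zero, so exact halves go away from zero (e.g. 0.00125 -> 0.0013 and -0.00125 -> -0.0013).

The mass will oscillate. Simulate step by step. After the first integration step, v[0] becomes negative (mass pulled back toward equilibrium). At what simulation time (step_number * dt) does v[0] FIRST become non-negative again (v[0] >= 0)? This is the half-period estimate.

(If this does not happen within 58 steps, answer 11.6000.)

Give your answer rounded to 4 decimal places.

Answer: 2.2000

Derivation:
Step 0: x=[3.2000] v=[0.0000]
Step 1: x=[3.0827] v=[-0.5867]
Step 2: x=[2.8595] v=[-1.1160]
Step 3: x=[2.5523] v=[-1.5362]
Step 4: x=[2.1911] v=[-1.8062]
Step 5: x=[1.8112] v=[-1.8996]
Step 6: x=[1.4497] v=[-1.8073]
Step 7: x=[1.1420] v=[-1.5383]
Step 8: x=[0.9182] v=[-1.1188]
Step 9: x=[0.8002] v=[-0.5899]
Step 10: x=[0.7995] v=[-0.0033]
Step 11: x=[0.9162] v=[0.5836]
First v>=0 after going negative at step 11, time=2.2000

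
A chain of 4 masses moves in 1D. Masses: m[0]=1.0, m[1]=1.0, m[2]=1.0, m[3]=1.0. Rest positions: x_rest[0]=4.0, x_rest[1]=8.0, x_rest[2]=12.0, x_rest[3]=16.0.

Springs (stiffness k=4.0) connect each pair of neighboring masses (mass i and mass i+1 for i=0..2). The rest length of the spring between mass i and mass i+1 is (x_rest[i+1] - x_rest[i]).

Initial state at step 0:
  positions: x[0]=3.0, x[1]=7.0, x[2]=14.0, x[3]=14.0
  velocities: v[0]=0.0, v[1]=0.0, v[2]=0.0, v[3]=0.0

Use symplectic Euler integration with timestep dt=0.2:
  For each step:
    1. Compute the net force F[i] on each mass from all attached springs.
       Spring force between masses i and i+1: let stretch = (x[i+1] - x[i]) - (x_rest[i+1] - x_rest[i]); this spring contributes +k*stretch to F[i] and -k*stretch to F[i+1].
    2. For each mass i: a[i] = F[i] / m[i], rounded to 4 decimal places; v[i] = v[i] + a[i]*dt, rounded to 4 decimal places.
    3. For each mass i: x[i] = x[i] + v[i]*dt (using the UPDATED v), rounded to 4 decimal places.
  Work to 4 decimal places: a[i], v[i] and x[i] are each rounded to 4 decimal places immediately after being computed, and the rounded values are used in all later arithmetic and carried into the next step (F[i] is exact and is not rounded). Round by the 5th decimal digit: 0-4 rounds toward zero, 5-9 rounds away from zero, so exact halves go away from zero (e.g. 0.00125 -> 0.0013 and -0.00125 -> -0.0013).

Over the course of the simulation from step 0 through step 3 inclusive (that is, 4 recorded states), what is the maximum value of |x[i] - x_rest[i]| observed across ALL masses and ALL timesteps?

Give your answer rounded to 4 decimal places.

Answer: 2.3023

Derivation:
Step 0: x=[3.0000 7.0000 14.0000 14.0000] v=[0.0000 0.0000 0.0000 0.0000]
Step 1: x=[3.0000 7.4800 12.8800 14.6400] v=[0.0000 2.4000 -5.6000 3.2000]
Step 2: x=[3.0768 8.1072 11.1776 15.6384] v=[0.3840 3.1360 -8.5120 4.9920]
Step 3: x=[3.3185 8.4208 9.6977 16.5631] v=[1.2083 1.5680 -7.3997 4.6234]
Max displacement = 2.3023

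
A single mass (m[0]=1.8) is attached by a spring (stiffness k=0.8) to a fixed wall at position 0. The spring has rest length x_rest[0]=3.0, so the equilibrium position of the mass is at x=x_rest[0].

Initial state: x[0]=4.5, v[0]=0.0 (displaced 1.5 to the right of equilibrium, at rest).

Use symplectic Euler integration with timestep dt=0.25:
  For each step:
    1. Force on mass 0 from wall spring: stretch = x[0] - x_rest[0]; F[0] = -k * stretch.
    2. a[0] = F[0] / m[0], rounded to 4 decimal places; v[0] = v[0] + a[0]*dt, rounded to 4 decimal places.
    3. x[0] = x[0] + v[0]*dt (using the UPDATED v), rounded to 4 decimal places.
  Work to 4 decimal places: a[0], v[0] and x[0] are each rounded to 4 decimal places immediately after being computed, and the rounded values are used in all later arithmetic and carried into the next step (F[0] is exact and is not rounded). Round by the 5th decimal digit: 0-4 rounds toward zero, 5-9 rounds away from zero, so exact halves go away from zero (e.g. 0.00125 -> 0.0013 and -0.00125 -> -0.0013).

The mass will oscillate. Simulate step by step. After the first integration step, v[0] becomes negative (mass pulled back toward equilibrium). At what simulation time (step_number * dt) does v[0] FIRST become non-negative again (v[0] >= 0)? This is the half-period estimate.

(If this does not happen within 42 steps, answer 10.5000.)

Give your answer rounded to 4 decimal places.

Step 0: x=[4.5000] v=[0.0000]
Step 1: x=[4.4583] v=[-0.1667]
Step 2: x=[4.3761] v=[-0.3287]
Step 3: x=[4.2557] v=[-0.4816]
Step 4: x=[4.1004] v=[-0.6211]
Step 5: x=[3.9146] v=[-0.7434]
Step 6: x=[3.7034] v=[-0.8450]
Step 7: x=[3.4726] v=[-0.9232]
Step 8: x=[3.2287] v=[-0.9757]
Step 9: x=[2.9784] v=[-1.0011]
Step 10: x=[2.7287] v=[-0.9987]
Step 11: x=[2.4866] v=[-0.9686]
Step 12: x=[2.2587] v=[-0.9116]
Step 13: x=[2.0514] v=[-0.8292]
Step 14: x=[1.8705] v=[-0.7238]
Step 15: x=[1.7209] v=[-0.5983]
Step 16: x=[1.6069] v=[-0.4562]
Step 17: x=[1.5316] v=[-0.3014]
Step 18: x=[1.4970] v=[-0.1383]
Step 19: x=[1.5042] v=[0.0287]
First v>=0 after going negative at step 19, time=4.7500

Answer: 4.7500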